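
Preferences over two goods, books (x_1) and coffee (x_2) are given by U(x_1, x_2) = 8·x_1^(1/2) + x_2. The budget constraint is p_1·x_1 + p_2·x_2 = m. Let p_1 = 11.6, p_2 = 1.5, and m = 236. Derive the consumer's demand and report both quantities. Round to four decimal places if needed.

Thus x_1* = (4·p_2/p_1)² — independent of m — with the rest of income spent on x_2.
Plugging in: x_1* = (4·1.5/11.6)² = 0.2675, x_2* = 155.2644.

x_1* = 0.2675, x_2* = 155.2644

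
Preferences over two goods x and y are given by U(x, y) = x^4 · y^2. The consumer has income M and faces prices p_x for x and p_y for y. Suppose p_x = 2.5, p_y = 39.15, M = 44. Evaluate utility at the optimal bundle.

V = 2660.0203

The MRS is 2·y/x. Set MRS = p_x/p_y.
So 4·p_y·y = 2·p_x·x; combined with the budget, a share 2/3 of income goes to x.
Demand: x*(p_x,p_y,M) = 2/3·M/p_x and y* = 1/3·M/p_y.
At p_x=2.5, p_y=39.15, M=44: x* = 2/3·44/2.5 = 11.7333, y* = 0.3746.
Utility at the optimum: U(11.7333, 0.3746) = 2660.0203.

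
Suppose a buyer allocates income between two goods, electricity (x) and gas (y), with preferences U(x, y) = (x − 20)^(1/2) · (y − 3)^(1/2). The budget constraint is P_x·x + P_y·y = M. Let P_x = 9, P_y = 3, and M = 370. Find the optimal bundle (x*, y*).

MRS = (y−3)/(x−20). Tangency with P_x/P_y gives y−3 = (P_x/P_y)·(x−20).
After buying the subsistence bundle (20, 3), a share 0.5 of the remaining income goes to x: x* = 20 + 0.5·(M − 20P_x − 3P_y)/P_x.
Discretionary income = 370 − 20·9 − 3·3 = 181; x* = 20 + 0.5·181/9 = 30.0556; y* = 3 + 0.5·181/3 = 33.1667.

x* = 30.0556, y* = 33.1667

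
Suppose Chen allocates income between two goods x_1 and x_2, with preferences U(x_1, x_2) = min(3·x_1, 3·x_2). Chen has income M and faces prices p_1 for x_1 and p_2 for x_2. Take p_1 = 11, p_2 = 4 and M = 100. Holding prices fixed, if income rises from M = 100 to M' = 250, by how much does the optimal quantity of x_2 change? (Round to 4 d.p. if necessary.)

Δx_2* = 10

With perfect complements, no substitution: consume in ratio x_1:x_2 = 3:3.
Budget: p_1·x_1 + p_2·x_1 = M, so (3·p_1 + 3·p_2)·x_1 = 3·M.
Demand: x_1*(p_1,p_2,M) = 3·M/(3·p_1 + 3·p_2), x_2* = 3·M/(3·p_1 + 3·p_2).
Here 3·11 + 3·4 = 45, giving x_2* = 6.6667.
At M' = 250: x_2* = 16.6667. Change: 16.6667 − 6.6667 = 10.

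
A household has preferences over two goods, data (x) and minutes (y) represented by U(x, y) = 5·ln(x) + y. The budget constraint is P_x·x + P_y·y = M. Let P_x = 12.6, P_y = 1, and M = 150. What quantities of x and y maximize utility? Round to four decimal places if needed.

x* = 0.3968, y* = 145

MU_x = 5/x, MU_y = 1. Tangency: 5/x = P_x/P_y.
So x*(P_x,P_y) = 5·P_y/P_x, independent of income; and y* = (M − 5·P_y)/P_y.
At the given prices: x* = 5·1/12.6 = 0.3968, and y* = 145.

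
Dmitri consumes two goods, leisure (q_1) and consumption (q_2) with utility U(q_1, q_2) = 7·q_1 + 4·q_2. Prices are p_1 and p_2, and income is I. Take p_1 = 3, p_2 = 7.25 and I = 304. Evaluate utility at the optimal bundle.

V = 709.3333

Perfect substitutes: compare marginal utility per dollar. 7/p_1 vs 4/p_2 → 2.3333 vs 0.5517.
q_1 gives more utility per dollar, so spend all income on q_1: q_1* = I/p_1, q_2* = 0.
Numerically: q_1* = 101.3333, q_2* = 0.
Utility at the optimum: U(101.3333, 0) = 709.3333.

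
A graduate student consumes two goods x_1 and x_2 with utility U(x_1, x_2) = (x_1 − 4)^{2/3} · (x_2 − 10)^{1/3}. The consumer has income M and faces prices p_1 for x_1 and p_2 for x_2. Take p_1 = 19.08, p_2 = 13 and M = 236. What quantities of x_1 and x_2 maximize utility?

x_1* = 5.037, x_2* = 10.761

This is Cobb-Douglas in (x_1−4, x_2−10): tangency gives 2/3·p_2·(x_2−10) = 1/3·p_1·(x_1−4).
After buying the subsistence bundle (4, 10), a share 2/3 of the remaining income goes to x_1: x_1* = 4 + 2/3·(M − 4p_1 − 10p_2)/p_1.
Discretionary income = 236 − 4·19.08 − 10·13 = 29.68; x_1* = 4 + 2/3·29.68/19.08 = 5.037; x_2* = 10 + 1/3·29.68/13 = 10.761.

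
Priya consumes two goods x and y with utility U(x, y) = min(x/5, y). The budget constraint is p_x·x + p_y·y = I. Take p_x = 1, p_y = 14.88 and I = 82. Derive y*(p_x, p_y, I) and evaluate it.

y* = 4.1247

Leontief preferences: the optimum is at the kink where x/5 = y/1, i.e. y = (1/5)·x.
Budget: p_x·x + p_y·(1/5)·x = I, so (5·p_x + p_y)·x = 5·I.
Demand: x*(p_x,p_y,I) = 5·I/(5·p_x + p_y), y* = I/(5·p_x + p_y).
Here 5·1 + 14.88 = 19.88, giving y* = 4.1247.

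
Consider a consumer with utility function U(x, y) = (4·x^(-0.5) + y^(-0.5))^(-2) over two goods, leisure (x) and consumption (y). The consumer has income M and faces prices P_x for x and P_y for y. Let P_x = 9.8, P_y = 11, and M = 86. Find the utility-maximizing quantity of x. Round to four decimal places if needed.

MRS = MU_x/MU_y = 4·(y/x)^(1.5). Set equal to P_x/P_y.
Solve for the ratio: y/x = [(1/4)·P_x/P_y]^(2/3).
Substitute y = (y/x)·x into the budget: x* = M/(P_x + P_y·(y/x)).
Numerically y/x = 0.367436, so x* = 86/(9.8 + 11·0.367436) = 6.2131.

x* = 6.2131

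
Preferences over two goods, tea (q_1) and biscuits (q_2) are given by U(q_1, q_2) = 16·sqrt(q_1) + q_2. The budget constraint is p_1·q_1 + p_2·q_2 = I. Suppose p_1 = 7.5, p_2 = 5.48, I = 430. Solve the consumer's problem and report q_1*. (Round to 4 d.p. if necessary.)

Set MRS = p_1/p_2: 8·q_1^(−1/2) = p_1/p_2.
Solve: √q_1 = 8·p_2/p_1, so q_1*(p_1,p_2) = (8·p_2/p_1)², and q_2* = (I − p_1·q_1*)/p_2.
Plugging in: q_1* = (8·5.48/7.5)² = 34.1679.

q_1* = 34.1679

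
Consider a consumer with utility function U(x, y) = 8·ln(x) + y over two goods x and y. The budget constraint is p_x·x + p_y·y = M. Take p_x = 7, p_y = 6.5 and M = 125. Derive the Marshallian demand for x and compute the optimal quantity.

MU_x = 8/x, MU_y = 1. Tangency: 8/x = p_x/p_y.
So x*(p_x,p_y) = 8·p_y/p_x, independent of income; and y* = (M − 8·p_y)/p_y.
At the given prices: x* = 8·6.5/7 = 7.4286.

x* = 7.4286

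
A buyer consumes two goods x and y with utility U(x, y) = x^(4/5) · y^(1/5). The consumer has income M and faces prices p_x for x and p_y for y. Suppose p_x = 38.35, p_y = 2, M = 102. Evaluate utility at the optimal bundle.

V = 2.9111

The MRS is 4·y/x. Set MRS = p_x/p_y.
So 0.8·p_y·y = 0.2·p_x·x; combined with the budget, a share 0.8 of income goes to x.
Demand: x*(p_x,p_y,M) = 0.8·M/p_x and y* = 0.2·M/p_y.
At p_x=38.35, p_y=2, M=102: x* = 0.8·102/38.35 = 2.1278, y* = 10.2.
Utility at the optimum: U(2.1278, 10.2) = 2.9111.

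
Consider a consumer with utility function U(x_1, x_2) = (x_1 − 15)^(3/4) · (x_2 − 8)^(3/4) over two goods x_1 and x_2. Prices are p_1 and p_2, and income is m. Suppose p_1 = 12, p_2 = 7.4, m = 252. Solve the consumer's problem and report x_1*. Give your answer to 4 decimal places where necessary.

Let x_1' = x_1−15, x_2' = x_2−8. MRS = x_2'/x_1' = p_1/p_2.
After buying the subsistence bundle (15, 8), a share 0.5 of the remaining income goes to x_1: x_1* = 15 + 0.5·(m − 15p_1 − 8p_2)/p_1.
Discretionary income = 252 − 15·12 − 8·7.4 = 12.8; x_1* = 15 + 0.5·12.8/12 = 15.5333.

x_1* = 15.5333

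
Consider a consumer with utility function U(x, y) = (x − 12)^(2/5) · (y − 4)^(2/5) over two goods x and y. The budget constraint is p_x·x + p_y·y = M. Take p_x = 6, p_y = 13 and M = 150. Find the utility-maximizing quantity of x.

x* = 14.1667

Discretionary income = 150 − 12·6 − 4·13 = 26; x* = 12 + 0.5·26/6 = 14.1667.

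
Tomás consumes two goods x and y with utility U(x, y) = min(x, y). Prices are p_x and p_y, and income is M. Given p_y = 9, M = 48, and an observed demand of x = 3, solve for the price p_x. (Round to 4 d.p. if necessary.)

p_x = 7

Leontief preferences: the optimum is at the kink where x/1 = y/1, i.e. y = x.
Budget: p_x·x + p_y·x = M, so (p_x + p_y)·x = M.
Demand: x*(p_x,p_y,M) = M/(p_x + p_y), y* = M/(p_x + p_y).
Set x* = 3 in the demand function and solve for p_x: p_x = 7.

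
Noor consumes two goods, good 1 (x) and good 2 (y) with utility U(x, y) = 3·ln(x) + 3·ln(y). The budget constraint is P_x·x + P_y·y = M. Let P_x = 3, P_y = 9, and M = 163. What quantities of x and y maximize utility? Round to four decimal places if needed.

MU_x/MU_y = (3·y)/(3·x); tangency sets this equal to P_x/P_y.
So 3·P_y·y = 3·P_x·x; combined with the budget, a share 0.5 of income goes to x.
Demand: x*(P_x,P_y,M) = 0.5·M/P_x and y* = 0.5·M/P_y.
At P_x=3, P_y=9, M=163: x* = 0.5·163/3 = 27.1667, y* = 9.0556.

x* = 27.1667, y* = 9.0556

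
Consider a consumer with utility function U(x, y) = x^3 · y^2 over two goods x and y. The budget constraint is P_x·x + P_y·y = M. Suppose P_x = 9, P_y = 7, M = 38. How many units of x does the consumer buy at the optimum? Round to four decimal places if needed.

MU_x/MU_y = (3·y)/(2·x); tangency sets this equal to P_x/P_y.
So 3·P_y·y = 2·P_x·x; combined with the budget, a share 0.6 of income goes to x.
Demand: x*(P_x,P_y,M) = 0.6·M/P_x and y* = 0.4·M/P_y.
At P_x=9, P_y=7, M=38: x* = 0.6·38/9 = 2.5333.

x* = 2.5333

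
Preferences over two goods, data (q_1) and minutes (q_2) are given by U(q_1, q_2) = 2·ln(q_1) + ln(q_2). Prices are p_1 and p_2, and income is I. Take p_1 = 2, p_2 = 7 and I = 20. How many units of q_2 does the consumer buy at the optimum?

q_2* = 0.9524

The MRS is 2·q_2/q_1. Set MRS = p_1/p_2.
So 2·p_2·q_2 = p_1·q_1; combined with the budget, a share 2/3 of income goes to q_1.
Demand: q_1*(p_1,p_2,I) = 2/3·I/p_1 and q_2* = 1/3·I/p_2.
At p_1=2, p_2=7, I=20: q_2* = 1/3·20/7 = 0.9524.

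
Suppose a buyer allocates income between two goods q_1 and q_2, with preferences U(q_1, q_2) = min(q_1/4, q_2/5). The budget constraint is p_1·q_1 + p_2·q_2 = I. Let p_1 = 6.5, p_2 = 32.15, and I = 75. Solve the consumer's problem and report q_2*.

Here 4·6.5 + 5·32.15 = 186.75, giving q_2* = 2.008.

q_2* = 2.008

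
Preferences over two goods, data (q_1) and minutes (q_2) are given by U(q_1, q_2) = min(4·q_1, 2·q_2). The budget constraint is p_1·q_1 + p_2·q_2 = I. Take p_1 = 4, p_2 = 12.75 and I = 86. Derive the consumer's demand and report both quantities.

Leontief preferences: the optimum is at the kink where q_1/2 = q_2/4, i.e. q_2 = 2·q_1.
Budget: p_1·q_1 + p_2·2·q_1 = I, so (2·p_1 + 4·p_2)·q_1 = 2·I.
Demand: q_1*(p_1,p_2,I) = 2·I/(2·p_1 + 4·p_2), q_2* = 4·I/(2·p_1 + 4·p_2).
Here 2·4 + 4·12.75 = 59, giving q_1* = 2.9153 and q_2* = 5.8305.

q_1* = 2.9153, q_2* = 5.8305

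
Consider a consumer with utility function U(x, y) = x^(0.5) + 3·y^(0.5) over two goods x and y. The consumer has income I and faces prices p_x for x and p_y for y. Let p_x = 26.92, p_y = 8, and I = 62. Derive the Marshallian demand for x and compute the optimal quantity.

With the ratio pinned down, the budget gives x* = I/(p_x + p_y·(y/x)) and y* = (y/x)·x*.
Numerically y/x = 101.909025, so x* = 62/(26.92 + 8·101.909025) = 0.0736.

x* = 0.0736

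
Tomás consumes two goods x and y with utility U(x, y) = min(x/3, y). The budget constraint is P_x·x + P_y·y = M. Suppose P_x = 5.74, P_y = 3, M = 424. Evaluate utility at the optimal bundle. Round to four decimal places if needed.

With perfect complements, no substitution: consume in ratio x:y = 3:1.
Budget: P_x·x + P_y·(1/3)·x = M, so (3·P_x + P_y)·x = 3·M.
Demand: x*(P_x,P_y,M) = 3·M/(3·P_x + P_y), y* = M/(3·P_x + P_y).
Here 3·5.74 + 3 = 20.22, giving x* = 62.908 and y* = 20.9693.
Utility at the optimum: U(62.908, 20.9693) = 20.9693.

V = 20.9693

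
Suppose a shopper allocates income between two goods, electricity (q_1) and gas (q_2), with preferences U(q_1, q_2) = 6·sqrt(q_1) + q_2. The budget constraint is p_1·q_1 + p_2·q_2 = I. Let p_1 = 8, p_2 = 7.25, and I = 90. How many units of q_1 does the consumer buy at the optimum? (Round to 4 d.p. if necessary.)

q_1* = 7.3916

Utility is quasi-linear in q_2; the FOC for q_1 is 3/√q_1 = p_1/p_2.
Thus q_1* = (3·p_2/p_1)² — independent of I — with the rest of income spent on q_2.
Plugging in: q_1* = (3·7.25/8)² = 7.3916.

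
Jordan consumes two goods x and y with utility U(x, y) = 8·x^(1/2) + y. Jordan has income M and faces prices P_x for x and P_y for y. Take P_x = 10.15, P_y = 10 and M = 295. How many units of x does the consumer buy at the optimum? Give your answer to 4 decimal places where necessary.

Plugging in: x* = (4·10/10.15)² = 15.5306.

x* = 15.5306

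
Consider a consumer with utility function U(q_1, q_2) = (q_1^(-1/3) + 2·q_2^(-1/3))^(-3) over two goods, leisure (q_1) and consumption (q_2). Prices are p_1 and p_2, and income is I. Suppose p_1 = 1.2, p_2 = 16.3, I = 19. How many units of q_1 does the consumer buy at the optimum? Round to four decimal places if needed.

q_1* = 3.7443

MU_q_1 ∝ q_1^(-4/3), MU_q_2 ∝ 2·q_2^(-4/3), so MRS = (1/2)·(q_2/q_1)^(4/3) = p_1/p_2.
Hence q_2/q_1 = (2·p_1/p_2)^(1/(4/3)), i.e. raised to the 0.75 power.
Substitute q_2 = (q_2/q_1)·q_1 into the budget: q_1* = I/(p_1 + p_2·(q_2/q_1)).
Numerically q_2/q_1 = 0.237694, so q_1* = 19/(1.2 + 16.3·0.237694) = 3.7443.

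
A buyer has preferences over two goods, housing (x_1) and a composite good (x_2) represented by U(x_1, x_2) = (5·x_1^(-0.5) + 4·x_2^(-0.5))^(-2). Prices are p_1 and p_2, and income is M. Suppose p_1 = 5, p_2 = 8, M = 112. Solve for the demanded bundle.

x_1* = 11.1557, x_2* = 7.0277

From the CES first-order condition, (5/4)·(x_2/x_1)^(1.5) = p_1/p_2.
Hence x_2/x_1 = ((4/5)·p_1/p_2)^(1/(1.5)), i.e. raised to the 2/3 power.
Substitute x_2 = (x_2/x_1)·x_1 into the budget: x_1* = M/(p_1 + p_2·(x_2/x_1)).
Numerically x_2/x_1 = 0.629961, so x_1* = 112/(5 + 8·0.629961) = 11.1557 and x_2* = 0.629961·11.1557 = 7.0277.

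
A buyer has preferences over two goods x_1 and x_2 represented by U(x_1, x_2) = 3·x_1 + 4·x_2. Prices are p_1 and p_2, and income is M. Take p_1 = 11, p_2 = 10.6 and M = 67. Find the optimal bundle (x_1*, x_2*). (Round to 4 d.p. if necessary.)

Perfect substitutes: compare marginal utility per dollar. 3/p_1 vs 4/p_2 → 0.2727 vs 0.3774.
x_2 gives more utility per dollar, so spend all income on x_2: x_2* = M/p_2, x_1* = 0.
Numerically: x_1* = 0, x_2* = 6.3208.

x_1* = 0, x_2* = 6.3208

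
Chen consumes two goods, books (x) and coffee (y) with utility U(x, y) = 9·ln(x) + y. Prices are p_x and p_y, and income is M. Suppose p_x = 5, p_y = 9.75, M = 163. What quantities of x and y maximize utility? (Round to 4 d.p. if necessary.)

Set MRS = p_x/p_y: (9/x)/1 = p_x/p_y.
So x*(p_x,p_y) = 9·p_y/p_x, independent of income; and y* = (M − 9·p_y)/p_y.
At the given prices: x* = 9·9.75/5 = 17.55, and y* = 7.7179.

x* = 17.55, y* = 7.7179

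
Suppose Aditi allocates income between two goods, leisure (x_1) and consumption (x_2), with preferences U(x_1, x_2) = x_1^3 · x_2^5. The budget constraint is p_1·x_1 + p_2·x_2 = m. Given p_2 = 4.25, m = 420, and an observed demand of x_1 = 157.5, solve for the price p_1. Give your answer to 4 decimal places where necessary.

Tangency: MRS = (3/5)·x_2/x_1 = p_1/p_2.
So 3·p_2·x_2 = 5·p_1·x_1; combined with the budget, a share 0.375 of income goes to x_1.
Demand: x_1*(p_1,p_2,m) = 0.375·m/p_1 and x_2* = 0.625·m/p_2.
Set x_1* = 157.5 in the demand function and solve for p_1: p_1 = 1.

p_1 = 1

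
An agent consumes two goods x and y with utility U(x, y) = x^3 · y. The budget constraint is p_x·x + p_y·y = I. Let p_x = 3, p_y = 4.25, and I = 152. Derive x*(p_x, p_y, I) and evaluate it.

x* = 38

The MRS is 3·y/x. Set MRS = p_x/p_y.
So 3·p_y·y = p_x·x; combined with the budget, a share 0.75 of income goes to x.
Demand: x*(p_x,p_y,I) = 0.75·I/p_x and y* = 0.25·I/p_y.
At p_x=3, p_y=4.25, I=152: x* = 0.75·152/3 = 38.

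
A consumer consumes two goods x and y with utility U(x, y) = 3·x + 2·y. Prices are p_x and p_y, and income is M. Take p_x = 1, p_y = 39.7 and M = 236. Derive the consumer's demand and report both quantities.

Linear utility — the consumer picks whichever good has higher MU/price: 3/1 = 3 vs 2/39.7 = 0.0504.
x gives more utility per dollar, so spend all income on x: x* = M/p_x, y* = 0.
Numerically: x* = 236, y* = 0.

x* = 236, y* = 0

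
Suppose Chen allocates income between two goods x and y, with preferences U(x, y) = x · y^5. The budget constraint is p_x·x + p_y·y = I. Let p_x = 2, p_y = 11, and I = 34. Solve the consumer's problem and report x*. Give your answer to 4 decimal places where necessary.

The MRS is (1/5)·y/x. Set MRS = p_x/p_y.
So p_y·y = 5·p_x·x; combined with the budget, a share 1/6 of income goes to x.
Demand: x*(p_x,p_y,I) = 1/6·I/p_x and y* = 5/6·I/p_y.
At p_x=2, p_y=11, I=34: x* = 1/6·34/2 = 2.8333.

x* = 2.8333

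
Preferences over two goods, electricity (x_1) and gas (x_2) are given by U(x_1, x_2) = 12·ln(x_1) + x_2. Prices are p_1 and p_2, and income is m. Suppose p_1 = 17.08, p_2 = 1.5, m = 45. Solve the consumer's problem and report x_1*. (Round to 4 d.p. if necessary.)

x_1* = 1.0539

So x_1*(p_1,p_2) = 12·p_2/p_1, independent of income; and x_2* = (m − 12·p_2)/p_2.
At the given prices: x_1* = 12·1.5/17.08 = 1.0539.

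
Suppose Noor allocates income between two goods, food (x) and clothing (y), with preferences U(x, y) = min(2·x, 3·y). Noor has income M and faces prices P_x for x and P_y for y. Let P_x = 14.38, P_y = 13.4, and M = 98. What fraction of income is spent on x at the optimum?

share on x = 0.6168

With perfect complements, no substitution: consume in ratio x:y = 3:2.
Budget: P_x·x + P_y·(2/3)·x = M, so (3·P_x + 2·P_y)·x = 3·M.
Demand: x*(P_x,P_y,M) = 3·M/(3·P_x + 2·P_y), y* = 2·M/(3·P_x + 2·P_y).
Here 3·14.38 + 2·13.4 = 69.94, giving x* = 4.2036 and y* = 2.8024.
Expenditure on x: 14.38·4.2036 = 60.4478; share = 0.6168.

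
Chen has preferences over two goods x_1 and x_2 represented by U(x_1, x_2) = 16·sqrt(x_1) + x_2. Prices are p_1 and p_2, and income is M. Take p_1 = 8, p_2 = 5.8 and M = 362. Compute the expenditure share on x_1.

Set MRS = p_1/p_2: 8·x_1^(−1/2) = p_1/p_2.
Solve: √x_1 = 8·p_2/p_1, so x_1*(p_1,p_2) = (8·p_2/p_1)², and x_2* = (M − p_1·x_1*)/p_2.
Plugging in: x_1* = (8·5.8/8)² = 33.64, x_2* = 16.0138.
Expenditure on x_1: 8·33.64 = 269.12; share = 0.7434.

share on x_1 = 0.7434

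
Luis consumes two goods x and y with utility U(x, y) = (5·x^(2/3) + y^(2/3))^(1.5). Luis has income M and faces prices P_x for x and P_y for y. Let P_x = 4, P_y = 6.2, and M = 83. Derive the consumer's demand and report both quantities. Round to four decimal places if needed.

Numerically y/x = 0.002148, so x* = 83/(4 + 6.2·0.002148) = 20.6811 and y* = 0.002148·20.6811 = 0.0444.

x* = 20.6811, y* = 0.0444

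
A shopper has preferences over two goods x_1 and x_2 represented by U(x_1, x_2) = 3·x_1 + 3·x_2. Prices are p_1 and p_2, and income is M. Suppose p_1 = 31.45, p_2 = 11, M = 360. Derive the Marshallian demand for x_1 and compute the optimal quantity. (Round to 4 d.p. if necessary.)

x_2 gives more utility per dollar, so spend all income on x_2: x_2* = M/p_2, x_1* = 0.
Numerically: x_1* = 0, x_2* = 32.7273.

x_1* = 0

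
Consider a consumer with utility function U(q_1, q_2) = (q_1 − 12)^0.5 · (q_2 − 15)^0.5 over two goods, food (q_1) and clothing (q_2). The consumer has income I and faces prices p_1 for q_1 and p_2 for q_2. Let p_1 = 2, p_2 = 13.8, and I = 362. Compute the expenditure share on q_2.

Substituting into the budget: q_1* = 12 + 0.5·(I − 12·p_1 − 15·p_2)/p_1, and q_2* = 15 + 0.5·(…)/p_2.
Discretionary income = 362 − 12·2 − 15·13.8 = 131; q_1* = 12 + 0.5·131/2 = 44.75; q_2* = 15 + 0.5·131/13.8 = 19.7464.
Expenditure on q_2: 13.8·19.7464 = 272.5; share = 0.7528.

share on q_2 = 0.7528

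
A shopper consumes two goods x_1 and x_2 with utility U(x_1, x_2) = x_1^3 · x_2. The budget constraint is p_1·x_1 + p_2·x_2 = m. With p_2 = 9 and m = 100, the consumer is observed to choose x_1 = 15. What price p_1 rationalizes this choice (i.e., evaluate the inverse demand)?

The MRS is 3·x_2/x_1. Set MRS = p_1/p_2.
Rearranging, p_2·x_2 = (1/3)·p_1·x_1. Substituting into the budget gives p_1·x_1·(1 + (1/3)) = m.
Demand: x_1*(p_1,p_2,m) = 0.75·m/p_1 and x_2* = 0.25·m/p_2.
Set x_1* = 15 in the demand function and solve for p_1: p_1 = 5.

p_1 = 5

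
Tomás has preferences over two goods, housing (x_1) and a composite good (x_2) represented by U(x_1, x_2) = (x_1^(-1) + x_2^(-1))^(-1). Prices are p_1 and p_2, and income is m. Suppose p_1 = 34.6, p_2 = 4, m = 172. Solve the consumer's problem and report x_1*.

MU_x_1 ∝ x_1^(-2), MU_x_2 ∝ x_2^(-2), so MRS = (x_2/x_1)^(2) = p_1/p_2.
Hence x_2/x_1 = (p_1/p_2)^(1/(2)), i.e. raised to the 0.5 power.
With the ratio pinned down, the budget gives x_1* = m/(p_1 + p_2·(x_2/x_1)) and x_2* = (x_2/x_1)·x_1*.
Numerically x_2/x_1 = 2.941088, so x_1* = 172/(34.6 + 4·2.941088) = 3.7097.

x_1* = 3.7097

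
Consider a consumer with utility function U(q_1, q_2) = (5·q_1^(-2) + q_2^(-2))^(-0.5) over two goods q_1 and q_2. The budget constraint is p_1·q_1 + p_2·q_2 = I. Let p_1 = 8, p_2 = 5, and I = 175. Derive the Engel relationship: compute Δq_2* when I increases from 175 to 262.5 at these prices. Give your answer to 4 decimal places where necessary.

MU_q_1 ∝ 5·q_1^(-3), MU_q_2 ∝ q_2^(-3), so MRS = 5·(q_2/q_1)^(3) = p_1/p_2.
Hence q_2/q_1 = ((1/5)·p_1/p_2)^(1/(3)), i.e. raised to the 1/3 power.
Substitute q_2 = (q_2/q_1)·q_1 into the budget: q_1* = I/(p_1 + p_2·(q_2/q_1)).
Numerically q_2/q_1 = 0.68399, so q_1* = 175/(8 + 5·0.68399) = 15.3241 and q_2* = 0.68399·15.3241 = 10.4815.
At I' = 262.5: q_2* = 15.7223. Change: 15.7223 − 10.4815 = 5.2408.

Δq_2* = 5.2408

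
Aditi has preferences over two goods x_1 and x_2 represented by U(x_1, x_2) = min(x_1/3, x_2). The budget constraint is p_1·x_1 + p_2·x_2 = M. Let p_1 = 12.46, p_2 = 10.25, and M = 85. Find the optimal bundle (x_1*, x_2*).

Leontief preferences: the optimum is at the kink where x_1/3 = x_2/1, i.e. x_2 = (1/3)·x_1.
Budget: p_1·x_1 + p_2·(1/3)·x_1 = M, so (3·p_1 + p_2)·x_1 = 3·M.
Demand: x_1*(p_1,p_2,M) = 3·M/(3·p_1 + p_2), x_2* = M/(3·p_1 + p_2).
Here 3·12.46 + 10.25 = 47.63, giving x_1* = 5.3538 and x_2* = 1.7846.

x_1* = 5.3538, x_2* = 1.7846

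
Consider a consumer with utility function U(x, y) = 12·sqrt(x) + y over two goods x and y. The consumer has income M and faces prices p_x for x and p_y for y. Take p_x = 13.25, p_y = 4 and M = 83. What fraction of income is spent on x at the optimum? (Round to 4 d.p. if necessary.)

share on x = 0.5238

Utility is quasi-linear in y; the FOC for x is 6/√x = p_x/p_y.
Thus x* = (6·p_y/p_x)² — independent of M — with the rest of income spent on y.
Plugging in: x* = (6·4/13.25)² = 3.2809, y* = 9.8821.
Expenditure on x: 13.25·3.2809 = 43.4717; share = 0.5238.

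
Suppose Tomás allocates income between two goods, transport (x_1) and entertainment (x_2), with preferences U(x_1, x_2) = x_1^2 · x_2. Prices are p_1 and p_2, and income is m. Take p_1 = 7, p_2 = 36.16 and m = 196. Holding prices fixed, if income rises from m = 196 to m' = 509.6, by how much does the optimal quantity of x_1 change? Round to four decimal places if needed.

Δx_1* = 29.8667

MU_x_1/MU_x_2 = (2·x_2)/(x_1); tangency sets this equal to p_1/p_2.
Rearranging, p_2·x_2 = (1/2)·p_1·x_1. Substituting into the budget gives p_1·x_1·(1 + (1/2)) = m.
Demand: x_1*(p_1,p_2,m) = 2/3·m/p_1 and x_2* = 1/3·m/p_2.
At p_1=7, p_2=36.16, m=196: x_1* = 2/3·196/7 = 18.6667.
At m' = 509.6: x_1* = 48.5333. Change: 48.5333 − 18.6667 = 29.8667.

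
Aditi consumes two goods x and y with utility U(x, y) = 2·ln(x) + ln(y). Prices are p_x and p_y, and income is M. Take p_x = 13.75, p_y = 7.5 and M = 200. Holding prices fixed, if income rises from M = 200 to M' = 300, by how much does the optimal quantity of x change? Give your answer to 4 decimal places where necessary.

The MRS is 2·y/x. Set MRS = p_x/p_y.
So 2·p_y·y = p_x·x; combined with the budget, a share 2/3 of income goes to x.
Demand: x*(p_x,p_y,M) = 2/3·M/p_x and y* = 1/3·M/p_y.
At p_x=13.75, p_y=7.5, M=200: x* = 2/3·200/13.75 = 9.697.
At M' = 300: x* = 14.5455. Change: 14.5455 − 9.697 = 4.8485.

Δx* = 4.8485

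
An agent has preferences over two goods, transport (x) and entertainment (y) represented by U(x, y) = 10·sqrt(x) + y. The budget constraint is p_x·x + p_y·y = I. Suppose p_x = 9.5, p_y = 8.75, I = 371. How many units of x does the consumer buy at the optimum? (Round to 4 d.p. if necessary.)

MU_x = 5/√x, MU_y = 1. Tangency: 5/√x = p_x/p_y.
Thus x* = (5·p_y/p_x)² — independent of I — with the rest of income spent on y.
Plugging in: x* = (5·8.75/9.5)² = 21.2084.

x* = 21.2084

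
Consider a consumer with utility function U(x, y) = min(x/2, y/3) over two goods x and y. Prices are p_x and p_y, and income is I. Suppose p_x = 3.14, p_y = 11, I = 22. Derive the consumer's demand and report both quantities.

Demand: x*(p_x,p_y,I) = 2·I/(2·p_x + 3·p_y), y* = 3·I/(2·p_x + 3·p_y).
Here 2·3.14 + 3·11 = 39.28, giving x* = 1.1202 and y* = 1.6802.

x* = 1.1202, y* = 1.6802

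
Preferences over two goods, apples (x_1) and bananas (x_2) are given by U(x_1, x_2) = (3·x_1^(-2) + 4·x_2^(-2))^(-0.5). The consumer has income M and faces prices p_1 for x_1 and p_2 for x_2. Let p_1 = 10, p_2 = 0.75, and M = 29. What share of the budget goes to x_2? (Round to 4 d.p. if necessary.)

share on x_2 = 0.1637

Substitute x_2 = (x_2/x_1)·x_1 into the budget: x_1* = M/(p_1 + p_2·(x_2/x_1)).
Numerically x_2/x_1 = 2.609912, so x_1* = 29/(10 + 0.75·2.609912) = 2.4253 and x_2* = 2.609912·2.4253 = 6.3297.
Expenditure on x_2: 0.75·6.3297 = 4.7473; share = 0.1637.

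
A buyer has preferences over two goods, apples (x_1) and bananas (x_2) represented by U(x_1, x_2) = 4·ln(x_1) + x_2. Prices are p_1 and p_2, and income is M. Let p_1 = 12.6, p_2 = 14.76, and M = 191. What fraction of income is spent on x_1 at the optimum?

share on x_1 = 0.3091

So x_1*(p_1,p_2) = 4·p_2/p_1, independent of income; and x_2* = (M − 4·p_2)/p_2.
At the given prices: x_1* = 4·14.76/12.6 = 4.6857, and x_2* = 8.9404.
Expenditure on x_1: 12.6·4.6857 = 59.04; share = 0.3091.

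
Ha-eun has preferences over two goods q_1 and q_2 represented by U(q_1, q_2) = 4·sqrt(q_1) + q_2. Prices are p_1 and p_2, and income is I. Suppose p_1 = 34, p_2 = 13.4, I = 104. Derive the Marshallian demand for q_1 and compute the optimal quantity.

Plugging in: q_1* = (2·13.4/34)² = 0.6213.

q_1* = 0.6213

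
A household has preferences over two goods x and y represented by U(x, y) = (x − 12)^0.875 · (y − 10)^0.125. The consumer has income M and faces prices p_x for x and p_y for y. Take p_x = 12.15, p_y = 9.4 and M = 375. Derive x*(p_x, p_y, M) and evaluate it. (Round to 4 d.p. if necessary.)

x* = 21.7366

MRS = 7·(y−10)/(x−12). Tangency with p_x/p_y gives y−10 = (1/7)·(p_x/p_y)·(x−12).
Substituting into the budget: x* = 12 + 0.875·(M − 12·p_x − 10·p_y)/p_x, and y* = 10 + 0.125·(…)/p_y.
Discretionary income = 375 − 12·12.15 − 10·9.4 = 135.2; x* = 12 + 0.875·135.2/12.15 = 21.7366.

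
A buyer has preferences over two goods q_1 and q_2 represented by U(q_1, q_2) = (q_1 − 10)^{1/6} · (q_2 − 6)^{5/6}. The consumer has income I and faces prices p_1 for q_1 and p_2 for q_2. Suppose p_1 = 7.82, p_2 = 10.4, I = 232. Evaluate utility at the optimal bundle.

V = 5.8732

This is Cobb-Douglas in (q_1−10, q_2−6): tangency gives 1/6·p_2·(q_2−6) = 5/6·p_1·(q_1−10).
After buying the subsistence bundle (10, 6), a share 1/6 of the remaining income goes to q_1: q_1* = 10 + 1/6·(I − 10p_1 − 6p_2)/p_1.
Discretionary income = 232 − 10·7.82 − 6·10.4 = 91.4; q_1* = 10 + 1/6·91.4/7.82 = 11.948; q_2* = 6 + 5/6·91.4/10.4 = 13.3237.
Utility at the optimum: U(11.948, 13.3237) = 5.8732.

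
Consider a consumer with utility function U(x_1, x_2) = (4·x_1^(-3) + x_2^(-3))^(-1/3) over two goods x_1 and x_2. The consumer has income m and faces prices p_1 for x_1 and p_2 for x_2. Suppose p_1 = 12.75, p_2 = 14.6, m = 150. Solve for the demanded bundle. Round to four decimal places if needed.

x_1* = 6.5992, x_2* = 4.5109

Numerically x_2/x_1 = 0.683556, so x_1* = 150/(12.75 + 14.6·0.683556) = 6.5992 and x_2* = 0.683556·6.5992 = 4.5109.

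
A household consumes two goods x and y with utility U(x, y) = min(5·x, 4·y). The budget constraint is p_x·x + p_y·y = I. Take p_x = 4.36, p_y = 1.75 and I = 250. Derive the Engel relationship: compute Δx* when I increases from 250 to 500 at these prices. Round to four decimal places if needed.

With perfect complements, no substitution: consume in ratio x:y = 4:5.
Budget: p_x·x + p_y·(5/4)·x = I, so (4·p_x + 5·p_y)·x = 4·I.
Demand: x*(p_x,p_y,I) = 4·I/(4·p_x + 5·p_y), y* = 5·I/(4·p_x + 5·p_y).
Here 4·4.36 + 5·1.75 = 26.19, giving x* = 38.1825.
At I' = 500: x* = 76.365. Change: 76.365 − 38.1825 = 38.1825.

Δx* = 38.1825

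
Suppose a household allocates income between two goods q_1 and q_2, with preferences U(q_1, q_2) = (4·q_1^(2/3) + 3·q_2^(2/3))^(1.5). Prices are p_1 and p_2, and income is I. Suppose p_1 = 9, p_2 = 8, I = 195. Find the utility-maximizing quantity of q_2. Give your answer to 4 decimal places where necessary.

q_2* = 8.4845

MU_q_1 ∝ 4·q_1^(-1/3), MU_q_2 ∝ 3·q_2^(-1/3), so MRS = (4/3)·(q_2/q_1)^(1/3) = p_1/p_2.
Solve for the ratio: q_2/q_1 = [(3/4)·p_1/p_2]^(3).
With the ratio pinned down, the budget gives q_1* = I/(p_1 + p_2·(q_2/q_1)) and q_2* = (q_2/q_1)·q_1*.
Numerically q_2/q_1 = 0.600677, so q_1* = 195/(9 + 8·0.600677) = 14.1249 and q_2* = 0.600677·14.1249 = 8.4845.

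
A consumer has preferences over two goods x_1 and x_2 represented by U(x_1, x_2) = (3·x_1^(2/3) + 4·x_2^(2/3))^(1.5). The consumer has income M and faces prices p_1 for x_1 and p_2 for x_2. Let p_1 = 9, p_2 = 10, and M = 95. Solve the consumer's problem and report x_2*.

x_2* = 6.2466

MRS = MU_x_1/MU_x_2 = (3/4)·(x_2/x_1)^(1/3). Set equal to p_1/p_2.
Hence x_2/x_1 = ((4/3)·p_1/p_2)^(1/(1/3)), i.e. raised to the 3 power.
With the ratio pinned down, the budget gives x_1* = M/(p_1 + p_2·(x_2/x_1)) and x_2* = (x_2/x_1)·x_1*.
Numerically x_2/x_1 = 1.728, so x_1* = 95/(9 + 10·1.728) = 3.6149 and x_2* = 1.728·3.6149 = 6.2466.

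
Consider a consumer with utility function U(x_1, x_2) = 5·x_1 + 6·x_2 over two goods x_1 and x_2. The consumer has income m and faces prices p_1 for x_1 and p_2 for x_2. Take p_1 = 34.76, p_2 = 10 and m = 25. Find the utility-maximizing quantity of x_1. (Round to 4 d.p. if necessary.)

Perfect substitutes: compare marginal utility per dollar. 5/p_1 vs 6/p_2 → 0.1438 vs 0.6.
x_2 gives more utility per dollar, so spend all income on x_2: x_2* = m/p_2, x_1* = 0.
Numerically: x_1* = 0, x_2* = 2.5.

x_1* = 0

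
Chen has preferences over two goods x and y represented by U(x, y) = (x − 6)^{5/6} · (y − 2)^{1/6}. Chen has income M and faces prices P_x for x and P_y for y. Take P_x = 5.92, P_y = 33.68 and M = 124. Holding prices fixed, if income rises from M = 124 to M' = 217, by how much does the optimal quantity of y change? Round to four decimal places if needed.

This is Cobb-Douglas in (x−6, y−2): tangency gives 5/6·P_y·(y−2) = 1/6·P_x·(x−6).
After buying the subsistence bundle (6, 2), a share 5/6 of the remaining income goes to x: x* = 6 + 5/6·(M − 6P_x − 2P_y)/P_x.
Discretionary income = 124 − 6·5.92 − 2·33.68 = 21.12; y* = 2 + 1/6·21.12/33.68 = 2.1045.
At M' = 217: y* = 2.5647. Change: 2.5647 − 2.1045 = 0.4602.

Δy* = 0.4602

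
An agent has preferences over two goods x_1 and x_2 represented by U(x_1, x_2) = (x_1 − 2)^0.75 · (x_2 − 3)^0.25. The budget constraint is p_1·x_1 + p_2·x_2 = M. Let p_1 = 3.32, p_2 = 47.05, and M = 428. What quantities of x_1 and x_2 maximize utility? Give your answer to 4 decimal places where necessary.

This is Cobb-Douglas in (x_1−2, x_2−3): tangency gives 0.75·p_2·(x_2−3) = 0.25·p_1·(x_1−2).
Substituting into the budget: x_1* = 2 + 0.75·(M − 2·p_1 − 3·p_2)/p_1, and x_2* = 3 + 0.25·(…)/p_2.
Discretionary income = 428 − 2·3.32 − 3·47.05 = 280.21; x_1* = 2 + 0.75·280.21/3.32 = 65.3005; x_2* = 3 + 0.25·280.21/47.05 = 4.4889.

x_1* = 65.3005, x_2* = 4.4889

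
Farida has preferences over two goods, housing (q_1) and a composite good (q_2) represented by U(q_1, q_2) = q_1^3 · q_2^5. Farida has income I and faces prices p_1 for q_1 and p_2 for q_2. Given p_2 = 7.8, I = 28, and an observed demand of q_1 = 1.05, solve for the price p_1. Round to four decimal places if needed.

p_1 = 10

Tangency: MRS = (3/5)·q_2/q_1 = p_1/p_2.
Rearranging, p_2·q_2 = (5/3)·p_1·q_1. Substituting into the budget gives p_1·q_1·(1 + (5/3)) = I.
Demand: q_1*(p_1,p_2,I) = 0.375·I/p_1 and q_2* = 0.625·I/p_2.
Set q_1* = 1.05 in the demand function and solve for p_1: p_1 = 10.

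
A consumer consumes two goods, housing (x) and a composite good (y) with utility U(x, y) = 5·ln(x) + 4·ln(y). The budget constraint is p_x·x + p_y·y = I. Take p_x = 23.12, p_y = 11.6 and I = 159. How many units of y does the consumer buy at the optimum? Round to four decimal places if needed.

The MRS is (5/4)·y/x. Set MRS = p_x/p_y.
Rearranging, p_y·y = (4/5)·p_x·x. Substituting into the budget gives p_x·x·(1 + (4/5)) = I.
Demand: x*(p_x,p_y,I) = 5/9·I/p_x and y* = 4/9·I/p_y.
At p_x=23.12, p_y=11.6, I=159: y* = 4/9·159/11.6 = 6.092.

y* = 6.092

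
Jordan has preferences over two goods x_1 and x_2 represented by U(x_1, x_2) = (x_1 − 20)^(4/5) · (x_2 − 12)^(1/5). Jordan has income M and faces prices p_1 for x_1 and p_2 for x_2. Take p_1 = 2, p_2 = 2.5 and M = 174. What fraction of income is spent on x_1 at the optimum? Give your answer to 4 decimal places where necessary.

MRS = 4·(x_2−12)/(x_1−20). Tangency with p_1/p_2 gives x_2−12 = (1/4)·(p_1/p_2)·(x_1−20).
Substituting into the budget: x_1* = 20 + 0.8·(M − 20·p_1 − 12·p_2)/p_1, and x_2* = 12 + 0.2·(…)/p_2.
Discretionary income = 174 − 20·2 − 12·2.5 = 104; x_1* = 20 + 0.8·104/2 = 61.6; x_2* = 12 + 0.2·104/2.5 = 20.32.
Expenditure on x_1: 2·61.6 = 123.2; share = 0.708.

share on x_1 = 0.708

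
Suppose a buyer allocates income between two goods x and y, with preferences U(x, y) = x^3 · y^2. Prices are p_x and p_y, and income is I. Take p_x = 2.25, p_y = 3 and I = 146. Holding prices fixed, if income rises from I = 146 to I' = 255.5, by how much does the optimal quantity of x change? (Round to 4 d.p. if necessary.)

MU_x/MU_y = (3·y)/(2·x); tangency sets this equal to p_x/p_y.
So 3·p_y·y = 2·p_x·x; combined with the budget, a share 0.6 of income goes to x.
Demand: x*(p_x,p_y,I) = 0.6·I/p_x and y* = 0.4·I/p_y.
At p_x=2.25, p_y=3, I=146: x* = 0.6·146/2.25 = 38.9333.
At I' = 255.5: x* = 68.1333. Change: 68.1333 − 38.9333 = 29.2.

Δx* = 29.2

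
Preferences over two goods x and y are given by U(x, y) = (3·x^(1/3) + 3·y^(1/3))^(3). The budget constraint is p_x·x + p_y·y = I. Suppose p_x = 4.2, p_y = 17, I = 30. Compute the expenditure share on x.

share on x = 0.668

From the CES first-order condition, (y/x)^(2/3) = p_x/p_y.
Hence y/x = (p_x/p_y)^(1/(2/3)), i.e. raised to the 1.5 power.
With the ratio pinned down, the budget gives x* = I/(p_x + p_y·(y/x)) and y* = (y/x)·x*.
Numerically y/x = 0.122801, so x* = 30/(4.2 + 17·0.122801) = 4.7713 and y* = 0.122801·4.7713 = 0.5859.
Expenditure on x: 4.2·4.7713 = 20.0394; share = 0.668.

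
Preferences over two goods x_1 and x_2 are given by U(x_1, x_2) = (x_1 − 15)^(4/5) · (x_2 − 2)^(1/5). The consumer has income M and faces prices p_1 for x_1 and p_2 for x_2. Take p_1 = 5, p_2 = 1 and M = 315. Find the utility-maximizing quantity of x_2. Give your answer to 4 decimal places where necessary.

x_2* = 49.6

After buying the subsistence bundle (15, 2), a share 0.8 of the remaining income goes to x_1: x_1* = 15 + 0.8·(M − 15p_1 − 2p_2)/p_1.
Discretionary income = 315 − 15·5 − 2·1 = 238; x_2* = 2 + 0.2·238/1 = 49.6.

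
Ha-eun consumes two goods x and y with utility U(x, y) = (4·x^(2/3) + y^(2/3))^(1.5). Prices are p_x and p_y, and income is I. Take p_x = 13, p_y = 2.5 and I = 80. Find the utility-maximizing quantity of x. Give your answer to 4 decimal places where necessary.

Numerically y/x = 2.197, so x* = 80/(13 + 2.5·2.197) = 4.3261.

x* = 4.3261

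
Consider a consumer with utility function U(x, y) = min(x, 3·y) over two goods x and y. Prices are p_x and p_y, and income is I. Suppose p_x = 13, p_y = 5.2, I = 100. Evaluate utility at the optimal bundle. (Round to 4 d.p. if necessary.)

V = 6.7873

Leontief preferences: the optimum is at the kink where x/3 = y/1, i.e. y = (1/3)·x.
Budget: p_x·x + p_y·(1/3)·x = I, so (3·p_x + p_y)·x = 3·I.
Demand: x*(p_x,p_y,I) = 3·I/(3·p_x + p_y), y* = I/(3·p_x + p_y).
Here 3·13 + 5.2 = 44.2, giving x* = 6.7873 and y* = 2.2624.
Utility at the optimum: U(6.7873, 2.2624) = 6.7873.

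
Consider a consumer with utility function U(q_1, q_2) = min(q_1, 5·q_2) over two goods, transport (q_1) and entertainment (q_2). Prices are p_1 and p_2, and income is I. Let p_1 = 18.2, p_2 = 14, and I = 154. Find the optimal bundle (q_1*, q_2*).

Demand: q_1*(p_1,p_2,I) = 5·I/(5·p_1 + p_2), q_2* = I/(5·p_1 + p_2).
Here 5·18.2 + 14 = 105, giving q_1* = 7.3333 and q_2* = 1.4667.

q_1* = 7.3333, q_2* = 1.4667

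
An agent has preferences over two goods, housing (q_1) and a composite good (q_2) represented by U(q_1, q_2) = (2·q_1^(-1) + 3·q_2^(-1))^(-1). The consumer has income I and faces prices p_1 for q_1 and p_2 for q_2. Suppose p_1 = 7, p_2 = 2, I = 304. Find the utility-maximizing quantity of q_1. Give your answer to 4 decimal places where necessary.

q_1* = 26.2463

Numerically q_2/q_1 = 2.291288, so q_1* = 304/(7 + 2·2.291288) = 26.2463.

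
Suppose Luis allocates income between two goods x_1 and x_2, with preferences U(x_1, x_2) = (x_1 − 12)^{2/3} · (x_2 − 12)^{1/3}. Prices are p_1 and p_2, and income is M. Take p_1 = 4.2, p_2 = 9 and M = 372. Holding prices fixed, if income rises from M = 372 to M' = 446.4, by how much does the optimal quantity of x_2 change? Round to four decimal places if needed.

This is Cobb-Douglas in (x_1−12, x_2−12): tangency gives 2/3·p_2·(x_2−12) = 1/3·p_1·(x_1−12).
After buying the subsistence bundle (12, 12), a share 2/3 of the remaining income goes to x_1: x_1* = 12 + 2/3·(M − 12p_1 − 12p_2)/p_1.
Discretionary income = 372 − 12·4.2 − 12·9 = 213.6; x_2* = 12 + 1/3·213.6/9 = 19.9111.
At M' = 446.4: x_2* = 22.6667. Change: 22.6667 − 19.9111 = 2.7556.

Δx_2* = 2.7556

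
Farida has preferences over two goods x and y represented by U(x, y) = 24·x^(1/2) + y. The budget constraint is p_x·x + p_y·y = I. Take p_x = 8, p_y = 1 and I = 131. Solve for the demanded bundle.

Plugging in: x* = (12·1/8)² = 2.25, y* = 113.

x* = 2.25, y* = 113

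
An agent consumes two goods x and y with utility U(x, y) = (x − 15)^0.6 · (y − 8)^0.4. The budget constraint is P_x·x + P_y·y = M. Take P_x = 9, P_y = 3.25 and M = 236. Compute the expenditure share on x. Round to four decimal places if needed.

share on x = 0.7627

Let x' = x−15, y' = y−8. MRS = (3/2)·y'/x' = P_x/P_y.
After buying the subsistence bundle (15, 8), a share 0.6 of the remaining income goes to x: x* = 15 + 0.6·(M − 15P_x − 8P_y)/P_x.
Discretionary income = 236 − 15·9 − 8·3.25 = 75; x* = 15 + 0.6·75/9 = 20; y* = 8 + 0.4·75/3.25 = 17.2308.
Expenditure on x: 9·20 = 180; share = 0.7627.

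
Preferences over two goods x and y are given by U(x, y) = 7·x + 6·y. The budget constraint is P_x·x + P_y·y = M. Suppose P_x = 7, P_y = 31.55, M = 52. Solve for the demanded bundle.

x* = 7.4286, y* = 0

Numerically: x* = 7.4286, y* = 0.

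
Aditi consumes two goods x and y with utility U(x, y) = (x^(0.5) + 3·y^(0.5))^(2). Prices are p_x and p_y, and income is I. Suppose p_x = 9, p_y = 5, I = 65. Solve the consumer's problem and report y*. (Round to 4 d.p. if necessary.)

MU_x ∝ x^(-0.5), MU_y ∝ 3·y^(-0.5), so MRS = (1/3)·(y/x)^(0.5) = p_x/p_y.
Hence y/x = (3·p_x/p_y)^(1/(0.5)), i.e. raised to the 2 power.
Substitute y = (y/x)·x into the budget: x* = I/(p_x + p_y·(y/x)).
Numerically y/x = 29.16, so x* = 65/(9 + 5·29.16) = 0.4199 and y* = 29.16·0.4199 = 12.2442.

y* = 12.2442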